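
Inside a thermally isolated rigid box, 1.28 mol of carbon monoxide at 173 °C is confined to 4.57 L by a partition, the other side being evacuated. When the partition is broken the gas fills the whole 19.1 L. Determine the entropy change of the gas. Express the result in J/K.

For an ideal gas in free expansion Q = 0 and W = 0, so T is unchanged.
Entropy is a state function; using a reversible isothermal path, ΔS_gas = nR ln(V₂/V₁) = 1.28 × 8.314 × ln(19.1/4.57) = 15.2 J/K.

ΔS_gas = 15.2 J/K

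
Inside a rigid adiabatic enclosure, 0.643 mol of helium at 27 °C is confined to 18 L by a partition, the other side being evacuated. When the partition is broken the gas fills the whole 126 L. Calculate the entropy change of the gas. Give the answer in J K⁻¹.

For an ideal gas in free expansion Q = 0 and W = 0, so T is unchanged.
Entropy is a state function; using a reversible isothermal path, ΔS_gas = nR ln(V₂/V₁) = 0.643 × 8.314 × ln(126/18) = 10.4 J/K.

ΔS_gas = 10.4 J/K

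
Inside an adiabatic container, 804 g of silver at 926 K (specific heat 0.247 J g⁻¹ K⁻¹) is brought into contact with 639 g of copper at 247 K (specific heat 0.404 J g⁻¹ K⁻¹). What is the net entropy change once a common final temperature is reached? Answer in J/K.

Energy balance: T_f = (m₁c₁T₁ + m₂c₂T₂)/(m₁c₁ + m₂c₂) = 542.22 K.
ΔS₁ = m₁c₁ ln(T_f/T₁) = 198.588 × ln(542.22/926) = -106.3 J/K.
ΔS₂ = m₂c₂ ln(T_f/T₂) = 258.156 × ln(542.22/247) = 203 J/K.
ΔS_total = -106.3 + 203 = 96.7 J/K.

ΔS_total = 96.7 J/K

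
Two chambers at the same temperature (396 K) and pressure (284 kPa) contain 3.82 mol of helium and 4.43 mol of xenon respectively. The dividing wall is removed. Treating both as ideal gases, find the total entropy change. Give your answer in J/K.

Mole fractions: x_A = 3.82/8.25 = 0.463, x_B = 0.537.
ΔS_mix = −R(n_A ln x_A + n_B ln x_B) = −8.314 × (3.82 ln 0.463 + 4.43 ln 0.537) = 47.4 J/K.

ΔS_mix = 47.4 J/K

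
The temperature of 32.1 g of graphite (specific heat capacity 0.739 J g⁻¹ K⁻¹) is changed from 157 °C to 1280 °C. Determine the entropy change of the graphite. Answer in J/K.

In kelvin: T₁ = 430.15 K, T₂ = 1553.15 K. ΔS = ∫dQ_rev/T = m c ln(T₂/T₁) = 32.1 × 0.739 × ln(1553.15/430.15) = 30.5 J/K.

ΔS = 30.5 J/K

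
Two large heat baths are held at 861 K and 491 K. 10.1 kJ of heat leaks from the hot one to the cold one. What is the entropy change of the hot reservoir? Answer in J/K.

The hot reservoir loses heat Q, so ΔS_hot = −Q/T_H = −10100/861 = -11.7 J/K.

ΔS_hot = -11.7 J/K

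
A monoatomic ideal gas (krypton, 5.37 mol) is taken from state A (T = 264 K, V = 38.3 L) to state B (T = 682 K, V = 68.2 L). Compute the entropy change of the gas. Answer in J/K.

ΔS = 89.3 J/K

Entropy is a state function: ΔS = nC_V ln(T₂/T₁) + nR ln(V₂/V₁), with C_V = 3R/2 = 12.47 J mol⁻¹ K⁻¹ for a monoatomic ideal gas.
ΔS = 5.37 × [12.47 × ln(682/264) + 8.314 × ln(68.2/38.3)] = 89.3 J/K.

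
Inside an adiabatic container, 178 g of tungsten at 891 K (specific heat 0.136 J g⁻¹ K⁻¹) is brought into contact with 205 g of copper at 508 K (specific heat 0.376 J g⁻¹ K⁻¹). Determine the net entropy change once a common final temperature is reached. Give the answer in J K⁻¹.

Energy balance: T_f = (m₁c₁T₁ + m₂c₂T₂)/(m₁c₁ + m₂c₂) = 599.54 K.
ΔS₁ = m₁c₁ ln(T_f/T₁) = 24.208 × ln(599.54/891) = -9.591 J/K.
ΔS₂ = m₂c₂ ln(T_f/T₂) = 77.08 × ln(599.54/508) = 12.77 J/K.
ΔS_total = -9.591 + 12.77 = 3.18 J/K.

ΔS_total = 3.18 J/K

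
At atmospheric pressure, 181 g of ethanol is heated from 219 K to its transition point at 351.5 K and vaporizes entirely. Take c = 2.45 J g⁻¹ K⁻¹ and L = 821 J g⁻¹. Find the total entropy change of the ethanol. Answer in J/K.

ΔS = 633 J/K

Warming step: ΔS₁ = m c ln(T_tr/T_i) = 181 × 2.45 × ln(351.5/219) = 209.8 J/K.
Phase change: ΔS₂ = +mL/T_tr = 181 × 821 / 351.5 = 422.8 J/K.
ΔS_total = (209.8) + (422.8) = 633 J/K.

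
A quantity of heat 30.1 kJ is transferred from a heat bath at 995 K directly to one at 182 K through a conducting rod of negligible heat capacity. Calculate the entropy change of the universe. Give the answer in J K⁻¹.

ΔS_total = 135 J/K

ΔS_hot = −Q/T_H = −30100/995 = -30.25 J/K and ΔS_cold = +Q/T_C = 30100/182 = 165.4 J/K.
ΔS_total = -30.25 + 165.4 = 135 J/K, positive as the second law requires.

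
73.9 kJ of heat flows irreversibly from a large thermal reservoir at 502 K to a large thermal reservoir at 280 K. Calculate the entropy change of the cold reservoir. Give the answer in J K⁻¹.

ΔS_cold = 264 J/K

The cold reservoir gains heat Q, so ΔS_cold = +Q/T_C = 73900/280 = 264 J/K.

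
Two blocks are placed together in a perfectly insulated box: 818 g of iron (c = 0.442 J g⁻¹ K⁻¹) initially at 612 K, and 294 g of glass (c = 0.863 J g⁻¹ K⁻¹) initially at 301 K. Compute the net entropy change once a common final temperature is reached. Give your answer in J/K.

ΔS_total = 35.4 J/K

Energy balance: T_f = (m₁c₁T₁ + m₂c₂T₂)/(m₁c₁ + m₂c₂) = 483.75 K.
ΔS₁ = m₁c₁ ln(T_f/T₁) = 361.556 × ln(483.75/612) = -85.02 J/K.
ΔS₂ = m₂c₂ ln(T_f/T₂) = 253.722 × ln(483.75/301) = 120.4 J/K.
ΔS_total = -85.02 + 120.4 = 35.4 J/K.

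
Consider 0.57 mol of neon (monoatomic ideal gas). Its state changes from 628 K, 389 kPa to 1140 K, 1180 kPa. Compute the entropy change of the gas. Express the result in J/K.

ΔS = nC_p ln(T₂/T₁) − nR ln(P₂/P₁), with C_p = 5R/2 = 20.79 J mol⁻¹ K⁻¹ for a monoatomic ideal gas.
ΔS = 0.57 × [20.79 × ln(1140/628) − 8.314 × ln(1180/389)] = 1.81 J/K.

ΔS = 1.81 J/K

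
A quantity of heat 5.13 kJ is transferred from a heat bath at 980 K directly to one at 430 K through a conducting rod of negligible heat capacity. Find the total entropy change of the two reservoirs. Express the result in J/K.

ΔS_total = 6.7 J/K

ΔS_hot = −Q/T_H = −5130/980 = -5.2347 J/K and ΔS_cold = +Q/T_C = 5130/430 = 11.93 J/K.
ΔS_total = -5.2347 + 11.93 = 6.7 J/K, positive as the second law requires.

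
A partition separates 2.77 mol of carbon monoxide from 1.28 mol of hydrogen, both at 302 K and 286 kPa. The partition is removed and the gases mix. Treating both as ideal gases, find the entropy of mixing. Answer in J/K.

ΔS_mix = 21 J/K

Mole fractions: x_A = 2.77/4.05 = 0.684, x_B = 0.316.
ΔS_mix = −R(n_A ln x_A + n_B ln x_B) = −8.314 × (2.77 ln 0.684 + 1.28 ln 0.316) = 21 J/K.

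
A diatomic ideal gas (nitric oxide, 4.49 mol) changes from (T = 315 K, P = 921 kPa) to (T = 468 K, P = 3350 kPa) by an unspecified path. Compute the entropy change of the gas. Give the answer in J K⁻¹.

ΔS = nC_p ln(T₂/T₁) − nR ln(P₂/P₁), with C_p = 7R/2 = 29.1 J mol⁻¹ K⁻¹ for a diatomic ideal gas.
ΔS = 4.49 × [29.1 × ln(468/315) − 8.314 × ln(3350/921)] = 3.52 J/K.

ΔS = 3.52 J/K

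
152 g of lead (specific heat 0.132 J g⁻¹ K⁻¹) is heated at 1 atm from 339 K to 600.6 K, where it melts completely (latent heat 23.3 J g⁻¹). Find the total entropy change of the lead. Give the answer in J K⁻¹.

Warming step: ΔS₁ = m c ln(T_tr/T_i) = 152 × 0.132 × ln(600.6/339) = 11.48 J/K.
Phase change: ΔS₂ = +mL/T_tr = 152 × 23.3 / 600.6 = 5.897 J/K.
ΔS_total = (11.48) + (5.897) = 17.4 J/K.

ΔS = 17.4 J/K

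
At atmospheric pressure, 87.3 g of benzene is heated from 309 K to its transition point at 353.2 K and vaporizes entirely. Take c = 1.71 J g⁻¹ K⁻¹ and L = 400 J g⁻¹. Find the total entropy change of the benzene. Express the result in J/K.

Warming step: ΔS₁ = m c ln(T_tr/T_i) = 87.3 × 1.71 × ln(353.2/309) = 19.96 J/K.
Phase change: ΔS₂ = +mL/T_tr = 87.3 × 400 / 353.2 = 98.87 J/K.
ΔS_total = (19.96) + (98.87) = 119 J/K.

ΔS = 119 J/K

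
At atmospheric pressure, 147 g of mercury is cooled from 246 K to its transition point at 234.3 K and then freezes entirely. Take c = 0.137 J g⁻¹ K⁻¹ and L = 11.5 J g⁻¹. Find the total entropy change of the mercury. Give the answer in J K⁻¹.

Cooling step: ΔS₁ = m c ln(T_tr/T_i) = 147 × 0.137 × ln(234.3/246) = -0.9814 J/K.
Phase change: ΔS₂ = −mL/T_tr = −147 × 11.5 / 234.3 = -7.215 J/K.
ΔS_total = (-0.9814) + (-7.215) = -8.2 J/K.

ΔS = -8.2 J/K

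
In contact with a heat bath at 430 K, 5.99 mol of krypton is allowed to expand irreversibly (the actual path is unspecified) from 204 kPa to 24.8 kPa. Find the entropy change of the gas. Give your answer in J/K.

Entropy is a state function, so ΔS_gas depends only on the end states.
For an isothermal ideal gas ΔS_gas = nR ln(P₁/P₂) = 5.99 × 8.314 × ln(204/24.8) = 105 J/K.

ΔS_gas = 105 J/K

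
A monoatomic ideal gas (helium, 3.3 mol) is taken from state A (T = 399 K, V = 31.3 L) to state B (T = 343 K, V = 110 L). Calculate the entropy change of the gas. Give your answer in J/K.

ΔS = 28.3 J/K

Entropy is a state function: ΔS = nC_V ln(T₂/T₁) + nR ln(V₂/V₁), with C_V = 3R/2 = 12.47 J mol⁻¹ K⁻¹ for a monoatomic ideal gas.
ΔS = 3.3 × [12.47 × ln(343/399) + 8.314 × ln(110/31.3)] = 28.3 J/K.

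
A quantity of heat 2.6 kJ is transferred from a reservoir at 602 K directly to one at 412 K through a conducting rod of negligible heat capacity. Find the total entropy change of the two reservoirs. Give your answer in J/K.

ΔS_total = 1.99 J/K

ΔS_hot = −Q/T_H = −2600/602 = -4.319 J/K and ΔS_cold = +Q/T_C = 2600/412 = 6.311 J/K.
ΔS_total = -4.319 + 6.311 = 1.99 J/K, positive as the second law requires.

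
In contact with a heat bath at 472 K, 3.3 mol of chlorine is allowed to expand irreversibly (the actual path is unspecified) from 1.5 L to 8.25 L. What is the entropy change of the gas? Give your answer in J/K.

ΔS_gas = 46.8 J/K

Entropy is a state function, so ΔS_gas depends only on the end states.
For an isothermal ideal gas ΔS_gas = nR ln(V₂/V₁) = 3.3 × 8.314 × ln(8.25/1.5) = 46.8 J/K.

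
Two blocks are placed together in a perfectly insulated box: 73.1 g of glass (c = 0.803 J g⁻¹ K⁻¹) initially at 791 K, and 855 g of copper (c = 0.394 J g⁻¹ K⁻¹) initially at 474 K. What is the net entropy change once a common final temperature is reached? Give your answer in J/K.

Energy balance: T_f = (m₁c₁T₁ + m₂c₂T₂)/(m₁c₁ + m₂c₂) = 521.04 K.
ΔS₁ = m₁c₁ ln(T_f/T₁) = 58.6993 × ln(521.04/791) = -24.505 J/K.
ΔS₂ = m₂c₂ ln(T_f/T₂) = 336.87 × ln(521.04/474) = 31.875 J/K.
ΔS_total = -24.505 + 31.875 = 7.37 J/K.

ΔS_total = 7.37 J/K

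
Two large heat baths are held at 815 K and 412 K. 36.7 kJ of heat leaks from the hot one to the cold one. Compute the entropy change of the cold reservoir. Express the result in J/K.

The cold reservoir gains heat Q, so ΔS_cold = +Q/T_C = 36700/412 = 89.1 J/K.

ΔS_cold = 89.1 J/K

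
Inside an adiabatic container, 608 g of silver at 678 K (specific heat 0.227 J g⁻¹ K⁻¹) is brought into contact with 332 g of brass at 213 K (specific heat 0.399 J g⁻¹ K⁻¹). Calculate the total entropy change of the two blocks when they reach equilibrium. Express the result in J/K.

ΔS_total = 42.7 J/K

Energy balance: T_f = (m₁c₁T₁ + m₂c₂T₂)/(m₁c₁ + m₂c₂) = 450.27 K.
ΔS₁ = m₁c₁ ln(T_f/T₁) = 138.016 × ln(450.27/678) = -56.49 J/K.
ΔS₂ = m₂c₂ ln(T_f/T₂) = 132.468 × ln(450.27/213) = 99.16 J/K.
ΔS_total = -56.49 + 99.16 = 42.7 J/K.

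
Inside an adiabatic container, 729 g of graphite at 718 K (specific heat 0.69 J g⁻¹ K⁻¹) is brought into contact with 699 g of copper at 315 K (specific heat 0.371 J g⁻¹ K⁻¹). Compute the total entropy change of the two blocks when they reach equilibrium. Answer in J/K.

Energy balance: T_f = (m₁c₁T₁ + m₂c₂T₂)/(m₁c₁ + m₂c₂) = 580.91 K.
ΔS₁ = m₁c₁ ln(T_f/T₁) = 503.01 × ln(580.91/718) = -106.6 J/K.
ΔS₂ = m₂c₂ ln(T_f/T₂) = 259.329 × ln(580.91/315) = 158.7 J/K.
ΔS_total = -106.6 + 158.7 = 52.1 J/K.

ΔS_total = 52.1 J/K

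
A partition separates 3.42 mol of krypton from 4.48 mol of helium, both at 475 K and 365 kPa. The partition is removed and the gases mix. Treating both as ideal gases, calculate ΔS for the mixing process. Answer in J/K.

Mole fractions: x_A = 3.42/7.9 = 0.433, x_B = 0.567.
ΔS_mix = −R(n_A ln x_A + n_B ln x_B) = −8.314 × (3.42 ln 0.433 + 4.48 ln 0.567) = 44.9 J/K.

ΔS_mix = 44.9 J/K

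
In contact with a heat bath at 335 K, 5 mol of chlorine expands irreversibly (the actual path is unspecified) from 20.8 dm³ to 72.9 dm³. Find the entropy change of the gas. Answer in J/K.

Entropy is a state function, so ΔS_gas depends only on the end states.
For an isothermal ideal gas ΔS_gas = nR ln(V₂/V₁) = 5 × 8.314 × ln(72.9/20.8) = 52.1 J/K.

ΔS_gas = 52.1 J/K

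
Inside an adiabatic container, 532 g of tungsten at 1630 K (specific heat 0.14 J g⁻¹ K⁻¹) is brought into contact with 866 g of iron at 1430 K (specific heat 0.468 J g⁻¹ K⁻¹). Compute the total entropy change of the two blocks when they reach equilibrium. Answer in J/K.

ΔS_total = 0.555 J/K

Energy balance: T_f = (m₁c₁T₁ + m₂c₂T₂)/(m₁c₁ + m₂c₂) = 1461 K.
ΔS₁ = m₁c₁ ln(T_f/T₁) = 74.48 × ln(1461/1630) = -8.15 J/K.
ΔS₂ = m₂c₂ ln(T_f/T₂) = 405.288 × ln(1461/1430) = 8.705 J/K.
ΔS_total = -8.15 + 8.705 = 0.555 J/K.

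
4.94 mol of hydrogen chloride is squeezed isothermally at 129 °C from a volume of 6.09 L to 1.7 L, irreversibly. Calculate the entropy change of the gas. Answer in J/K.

ΔS_gas = -52.4 J/K

Entropy is a state function, so ΔS_gas depends only on the end states.
For an isothermal ideal gas ΔS_gas = nR ln(V₂/V₁) = 4.94 × 8.314 × ln(1.7/6.09) = -52.4 J/K.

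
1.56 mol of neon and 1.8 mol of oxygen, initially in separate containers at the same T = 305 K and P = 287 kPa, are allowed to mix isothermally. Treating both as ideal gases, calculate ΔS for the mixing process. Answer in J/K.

ΔS_mix = 19.3 J/K

Mole fractions: x_A = 1.56/3.36 = 0.464, x_B = 0.536.
ΔS_mix = −R(n_A ln x_A + n_B ln x_B) = −8.314 × (1.56 ln 0.464 + 1.8 ln 0.536) = 19.3 J/K.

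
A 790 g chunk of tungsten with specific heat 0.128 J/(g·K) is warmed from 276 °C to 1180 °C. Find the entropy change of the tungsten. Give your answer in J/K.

In kelvin: T₁ = 549.15 K, T₂ = 1453.15 K. ΔS = ∫dQ_rev/T = m c ln(T₂/T₁) = 790 × 0.128 × ln(1453.15/549.15) = 98.4 J/K.

ΔS = 98.4 J/K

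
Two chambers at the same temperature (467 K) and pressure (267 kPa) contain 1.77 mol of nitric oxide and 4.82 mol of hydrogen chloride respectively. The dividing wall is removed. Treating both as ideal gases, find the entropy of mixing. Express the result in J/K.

ΔS_mix = 31.9 J/K

Mole fractions: x_A = 1.77/6.59 = 0.269, x_B = 0.731.
ΔS_mix = −R(n_A ln x_A + n_B ln x_B) = −8.314 × (1.77 ln 0.269 + 4.82 ln 0.731) = 31.9 J/K.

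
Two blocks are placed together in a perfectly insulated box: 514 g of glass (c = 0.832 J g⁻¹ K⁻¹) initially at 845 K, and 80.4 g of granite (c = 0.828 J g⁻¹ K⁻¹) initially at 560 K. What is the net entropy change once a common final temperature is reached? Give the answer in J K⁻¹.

ΔS_total = 4.41 J/K

Energy balance: T_f = (m₁c₁T₁ + m₂c₂T₂)/(m₁c₁ + m₂c₂) = 806.61 K.
ΔS₁ = m₁c₁ ln(T_f/T₁) = 427.648 × ln(806.61/845) = -19.88 J/K.
ΔS₂ = m₂c₂ ln(T_f/T₂) = 66.5712 × ln(806.61/560) = 24.29 J/K.
ΔS_total = -19.88 + 24.29 = 4.41 J/K.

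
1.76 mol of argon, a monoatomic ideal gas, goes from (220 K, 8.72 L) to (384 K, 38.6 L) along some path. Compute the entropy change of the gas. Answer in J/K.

Entropy is a state function: ΔS = nC_V ln(T₂/T₁) + nR ln(V₂/V₁), with C_V = 3R/2 = 12.47 J mol⁻¹ K⁻¹ for a monoatomic ideal gas.
ΔS = 1.76 × [12.47 × ln(384/220) + 8.314 × ln(38.6/8.72)] = 34 J/K.

ΔS = 34 J/K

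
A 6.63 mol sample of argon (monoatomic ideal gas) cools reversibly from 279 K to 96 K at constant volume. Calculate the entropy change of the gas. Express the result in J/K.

ΔS = -88.2 J/K

At constant volume, ΔS = nC_V ln(T₂/T₁) with C_V = 3R/2 = 12.47 J mol⁻¹ K⁻¹.
ΔS = 6.63 × 12.47 × ln(96/279) = -88.2 J/K.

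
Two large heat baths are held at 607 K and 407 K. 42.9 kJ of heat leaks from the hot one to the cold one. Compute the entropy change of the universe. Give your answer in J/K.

ΔS_total = 34.7 J/K

ΔS_hot = −Q/T_H = −42900/607 = -70.68 J/K and ΔS_cold = +Q/T_C = 42900/407 = 105.4 J/K.
ΔS_total = -70.68 + 105.4 = 34.7 J/K, positive as the second law requires.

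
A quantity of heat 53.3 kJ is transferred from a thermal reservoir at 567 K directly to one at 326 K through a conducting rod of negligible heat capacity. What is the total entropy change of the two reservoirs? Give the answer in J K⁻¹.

ΔS_hot = −Q/T_H = −53300/567 = -94 J/K and ΔS_cold = +Q/T_C = 53300/326 = 163.5 J/K.
ΔS_total = -94 + 163.5 = 69.5 J/K, positive as the second law requires.

ΔS_total = 69.5 J/K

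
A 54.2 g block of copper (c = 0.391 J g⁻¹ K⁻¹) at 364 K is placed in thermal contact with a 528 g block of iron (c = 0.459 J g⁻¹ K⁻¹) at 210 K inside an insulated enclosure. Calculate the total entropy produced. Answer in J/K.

Energy balance: T_f = (m₁c₁T₁ + m₂c₂T₂)/(m₁c₁ + m₂c₂) = 222.38 K.
ΔS₁ = m₁c₁ ln(T_f/T₁) = 21.1922 × ln(222.38/364) = -10.442 J/K.
ΔS₂ = m₂c₂ ln(T_f/T₂) = 242.352 × ln(222.38/210) = 13.886 J/K.
ΔS_total = -10.442 + 13.886 = 3.44 J/K.

ΔS_total = 3.44 J/K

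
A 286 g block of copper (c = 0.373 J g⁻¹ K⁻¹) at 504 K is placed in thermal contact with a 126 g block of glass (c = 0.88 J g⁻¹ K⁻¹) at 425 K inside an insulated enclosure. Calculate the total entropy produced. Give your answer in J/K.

Energy balance: T_f = (m₁c₁T₁ + m₂c₂T₂)/(m₁c₁ + m₂c₂) = 463.74 K.
ΔS₁ = m₁c₁ ln(T_f/T₁) = 106.678 × ln(463.74/504) = -8.882 J/K.
ΔS₂ = m₂c₂ ln(T_f/T₂) = 110.88 × ln(463.74/425) = 9.672 J/K.
ΔS_total = -8.882 + 9.672 = 0.79 J/K.

ΔS_total = 0.79 J/K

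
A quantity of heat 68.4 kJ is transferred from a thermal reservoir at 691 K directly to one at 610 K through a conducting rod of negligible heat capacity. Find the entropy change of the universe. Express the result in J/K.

ΔS_hot = −Q/T_H = −68400/691 = -98.99 J/K and ΔS_cold = +Q/T_C = 68400/610 = 112.1 J/K.
ΔS_total = -98.99 + 112.1 = 13.1 J/K, positive as the second law requires.

ΔS_total = 13.1 J/K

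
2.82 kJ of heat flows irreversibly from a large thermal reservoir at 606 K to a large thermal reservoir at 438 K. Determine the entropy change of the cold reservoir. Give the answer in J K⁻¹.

ΔS_cold = 6.44 J/K

The cold reservoir gains heat Q, so ΔS_cold = +Q/T_C = 2820/438 = 6.44 J/K.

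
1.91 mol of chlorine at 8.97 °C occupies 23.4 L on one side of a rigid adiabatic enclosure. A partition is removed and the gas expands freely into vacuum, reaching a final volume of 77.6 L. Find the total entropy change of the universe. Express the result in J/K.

ΔS_universe = 19 J/K

No heat is exchanged and no work is done, so the ideal-gas temperature stays constant.
Entropy is a state function; using a reversible isothermal path, ΔS_gas = nR ln(V₂/V₁) = 1.91 × 8.314 × ln(77.6/23.4) = 19 J/K.
The insulated surroundings exchange no heat, so ΔS_surr = 0 and ΔS_universe = ΔS_gas.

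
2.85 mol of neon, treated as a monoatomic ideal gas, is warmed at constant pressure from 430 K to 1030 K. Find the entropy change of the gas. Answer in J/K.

At constant pressure, ΔS = nC_p ln(T₂/T₁) with C_p = 5R/2 = 20.79 J mol⁻¹ K⁻¹.
ΔS = 2.85 × 20.79 × ln(1030/430) = 51.7 J/K.

ΔS = 51.7 J/K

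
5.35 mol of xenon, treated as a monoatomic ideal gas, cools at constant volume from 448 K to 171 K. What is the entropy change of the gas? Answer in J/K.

ΔS = -64.3 J/K

At constant volume, ΔS = nC_V ln(T₂/T₁) with C_V = 3R/2 = 12.47 J mol⁻¹ K⁻¹.
ΔS = 5.35 × 12.47 × ln(171/448) = -64.3 J/K.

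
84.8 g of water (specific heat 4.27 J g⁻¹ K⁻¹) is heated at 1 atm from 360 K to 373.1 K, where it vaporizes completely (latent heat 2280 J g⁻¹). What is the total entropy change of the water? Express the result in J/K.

ΔS = 531 J/K

Warming step: ΔS₁ = m c ln(T_tr/T_i) = 84.8 × 4.27 × ln(373.1/360) = 12.94 J/K.
Phase change: ΔS₂ = +mL/T_tr = 84.8 × 2280 / 373.1 = 518.2 J/K.
ΔS_total = (12.94) + (518.2) = 531 J/K.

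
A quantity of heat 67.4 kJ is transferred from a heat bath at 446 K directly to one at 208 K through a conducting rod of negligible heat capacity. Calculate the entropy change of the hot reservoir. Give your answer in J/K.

The hot reservoir loses heat Q, so ΔS_hot = −Q/T_H = −67400/446 = -151 J/K.

ΔS_hot = -151 J/K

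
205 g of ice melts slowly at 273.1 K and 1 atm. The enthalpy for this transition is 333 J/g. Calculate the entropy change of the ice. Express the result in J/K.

ΔS = 250 J/K

Heat absorbed by the substance: Q = mL = 205 × 333 = 68265 J.
At constant T, ΔS = Q_rev/T = 68265 / 273.1 = 250 J/K.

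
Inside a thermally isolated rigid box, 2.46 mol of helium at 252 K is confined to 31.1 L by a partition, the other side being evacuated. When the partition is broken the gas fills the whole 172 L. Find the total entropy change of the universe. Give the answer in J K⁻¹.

No heat is exchanged and no work is done, so the ideal-gas temperature stays constant.
Entropy is a state function; using a reversible isothermal path, ΔS_gas = nR ln(V₂/V₁) = 2.46 × 8.314 × ln(172/31.1) = 35 J/K.
The insulated surroundings exchange no heat, so ΔS_surr = 0 and ΔS_universe = ΔS_gas.

ΔS_universe = 35 J/K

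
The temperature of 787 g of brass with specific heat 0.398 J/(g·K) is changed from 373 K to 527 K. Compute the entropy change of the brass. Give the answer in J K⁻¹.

ΔS = 108 J/K

ΔS = ∫dQ_rev/T = m c ln(T₂/T₁) = 787 × 0.398 × ln(527/373) = 108 J/K.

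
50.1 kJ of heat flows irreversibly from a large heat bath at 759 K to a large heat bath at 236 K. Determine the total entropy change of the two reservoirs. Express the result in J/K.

ΔS_hot = −Q/T_H = −50100/759 = -66.01 J/K and ΔS_cold = +Q/T_C = 50100/236 = 212.3 J/K.
ΔS_total = -66.01 + 212.3 = 146 J/K, positive as the second law requires.

ΔS_total = 146 J/K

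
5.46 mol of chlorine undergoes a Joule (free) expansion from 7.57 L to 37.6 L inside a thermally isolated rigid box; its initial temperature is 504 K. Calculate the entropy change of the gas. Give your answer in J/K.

ΔS_gas = 72.8 J/K

For an ideal gas in free expansion Q = 0 and W = 0, so T is unchanged.
Entropy is a state function; using a reversible isothermal path, ΔS_gas = nR ln(V₂/V₁) = 5.46 × 8.314 × ln(37.6/7.57) = 72.8 J/K.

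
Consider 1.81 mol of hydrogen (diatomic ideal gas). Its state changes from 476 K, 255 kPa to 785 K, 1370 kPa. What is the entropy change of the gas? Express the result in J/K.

ΔS = nC_p ln(T₂/T₁) − nR ln(P₂/P₁), with C_p = 7R/2 = 29.1 J mol⁻¹ K⁻¹ for a diatomic ideal gas.
ΔS = 1.81 × [29.1 × ln(785/476) − 8.314 × ln(1370/255)] = 1.05 J/K.

ΔS = 1.05 J/K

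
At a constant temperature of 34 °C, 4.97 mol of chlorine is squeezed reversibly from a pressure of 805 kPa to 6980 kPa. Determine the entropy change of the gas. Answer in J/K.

For an isothermal ideal gas ΔS_gas = nR ln(P₁/P₂) = 4.97 × 8.314 × ln(805/6980) = -89.3 J/K.

ΔS_gas = -89.3 J/K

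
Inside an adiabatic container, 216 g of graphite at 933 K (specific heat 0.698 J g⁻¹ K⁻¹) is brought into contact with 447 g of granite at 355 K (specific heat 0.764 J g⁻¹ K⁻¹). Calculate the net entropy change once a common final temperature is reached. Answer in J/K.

Energy balance: T_f = (m₁c₁T₁ + m₂c₂T₂)/(m₁c₁ + m₂c₂) = 532.02 K.
ΔS₁ = m₁c₁ ln(T_f/T₁) = 150.768 × ln(532.02/933) = -84.69 J/K.
ΔS₂ = m₂c₂ ln(T_f/T₂) = 341.508 × ln(532.02/355) = 138.2 J/K.
ΔS_total = -84.69 + 138.2 = 53.5 J/K.

ΔS_total = 53.5 J/K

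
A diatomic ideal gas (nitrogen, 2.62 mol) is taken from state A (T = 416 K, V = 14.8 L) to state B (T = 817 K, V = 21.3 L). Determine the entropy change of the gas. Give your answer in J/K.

ΔS = 44.7 J/K

Entropy is a state function: ΔS = nC_V ln(T₂/T₁) + nR ln(V₂/V₁), with C_V = 5R/2 = 20.79 J mol⁻¹ K⁻¹ for a diatomic ideal gas.
ΔS = 2.62 × [20.79 × ln(817/416) + 8.314 × ln(21.3/14.8)] = 44.7 J/K.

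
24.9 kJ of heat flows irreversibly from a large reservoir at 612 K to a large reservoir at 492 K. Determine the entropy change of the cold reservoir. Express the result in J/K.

ΔS_cold = 50.6 J/K

The cold reservoir gains heat Q, so ΔS_cold = +Q/T_C = 24900/492 = 50.6 J/K.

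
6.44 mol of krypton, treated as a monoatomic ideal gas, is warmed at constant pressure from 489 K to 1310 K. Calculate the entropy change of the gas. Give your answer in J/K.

At constant pressure, ΔS = nC_p ln(T₂/T₁) with C_p = 5R/2 = 20.79 J mol⁻¹ K⁻¹.
ΔS = 6.44 × 20.79 × ln(1310/489) = 132 J/K.

ΔS = 132 J/K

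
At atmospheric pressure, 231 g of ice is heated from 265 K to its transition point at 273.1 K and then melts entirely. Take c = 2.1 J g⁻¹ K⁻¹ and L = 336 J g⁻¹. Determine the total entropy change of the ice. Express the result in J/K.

Warming step: ΔS₁ = m c ln(T_tr/T_i) = 231 × 2.1 × ln(273.1/265) = 14.61 J/K.
Phase change: ΔS₂ = +mL/T_tr = 231 × 336 / 273.1 = 284.2 J/K.
ΔS_total = (14.61) + (284.2) = 299 J/K.

ΔS = 299 J/K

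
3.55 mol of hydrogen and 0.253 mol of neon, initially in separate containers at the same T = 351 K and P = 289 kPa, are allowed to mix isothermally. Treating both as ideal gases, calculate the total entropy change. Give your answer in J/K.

Mole fractions: x_A = 3.55/3.8 = 0.933, x_B = 0.0665.
ΔS_mix = −R(n_A ln x_A + n_B ln x_B) = −8.314 × (3.55 ln 0.933 + 0.253 ln 0.0665) = 7.73 J/K.

ΔS_mix = 7.73 J/K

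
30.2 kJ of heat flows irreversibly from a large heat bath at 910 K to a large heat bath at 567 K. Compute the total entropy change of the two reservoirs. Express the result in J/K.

ΔS_hot = −Q/T_H = −30200/910 = -33.19 J/K and ΔS_cold = +Q/T_C = 30200/567 = 53.26 J/K.
ΔS_total = -33.19 + 53.26 = 20.1 J/K, positive as the second law requires.

ΔS_total = 20.1 J/K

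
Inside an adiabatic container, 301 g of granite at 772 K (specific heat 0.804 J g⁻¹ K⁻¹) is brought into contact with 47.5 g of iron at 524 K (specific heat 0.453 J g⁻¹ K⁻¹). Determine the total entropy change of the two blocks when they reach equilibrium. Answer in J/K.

Energy balance: T_f = (m₁c₁T₁ + m₂c₂T₂)/(m₁c₁ + m₂c₂) = 751.75 K.
ΔS₁ = m₁c₁ ln(T_f/T₁) = 242.004 × ln(751.75/772) = -6.433 J/K.
ΔS₂ = m₂c₂ ln(T_f/T₂) = 21.5175 × ln(751.75/524) = 7.766 J/K.
ΔS_total = -6.433 + 7.766 = 1.33 J/K.

ΔS_total = 1.33 J/K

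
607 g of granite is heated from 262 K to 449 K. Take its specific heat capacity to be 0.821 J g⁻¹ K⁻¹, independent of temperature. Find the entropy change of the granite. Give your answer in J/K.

ΔS = 268 J/K

ΔS = ∫dQ_rev/T = m c ln(T₂/T₁) = 607 × 0.821 × ln(449/262) = 268 J/K.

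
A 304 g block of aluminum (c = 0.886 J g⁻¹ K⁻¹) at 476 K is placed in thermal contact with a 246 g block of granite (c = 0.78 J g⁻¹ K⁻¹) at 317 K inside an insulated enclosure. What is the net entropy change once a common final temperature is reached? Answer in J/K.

Energy balance: T_f = (m₁c₁T₁ + m₂c₂T₂)/(m₁c₁ + m₂c₂) = 409.85 K.
ΔS₁ = m₁c₁ ln(T_f/T₁) = 269.344 × ln(409.85/476) = -40.3 J/K.
ΔS₂ = m₂c₂ ln(T_f/T₂) = 191.88 × ln(409.85/317) = 49.29 J/K.
ΔS_total = -40.3 + 49.29 = 8.99 J/K.

ΔS_total = 8.99 J/K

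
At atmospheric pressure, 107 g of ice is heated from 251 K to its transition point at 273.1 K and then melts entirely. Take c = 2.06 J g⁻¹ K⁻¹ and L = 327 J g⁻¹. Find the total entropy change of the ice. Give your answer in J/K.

Warming step: ΔS₁ = m c ln(T_tr/T_i) = 107 × 2.06 × ln(273.1/251) = 18.6 J/K.
Phase change: ΔS₂ = +mL/T_tr = 107 × 327 / 273.1 = 128.1 J/K.
ΔS_total = (18.6) + (128.1) = 147 J/K.

ΔS = 147 J/K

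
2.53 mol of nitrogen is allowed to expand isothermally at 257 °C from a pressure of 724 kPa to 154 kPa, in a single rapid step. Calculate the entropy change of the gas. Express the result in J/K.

Entropy is a state function, so ΔS_gas depends only on the end states.
For an isothermal ideal gas ΔS_gas = nR ln(P₁/P₂) = 2.53 × 8.314 × ln(724/154) = 32.6 J/K.

ΔS_gas = 32.6 J/K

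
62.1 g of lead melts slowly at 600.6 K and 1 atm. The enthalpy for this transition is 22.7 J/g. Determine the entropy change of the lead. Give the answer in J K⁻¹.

ΔS = 2.35 J/K

Heat absorbed by the substance: Q = mL = 62.1 × 22.7 = 1409.67 J.
At constant T, ΔS = Q_rev/T = 1409.67 / 600.6 = 2.35 J/K.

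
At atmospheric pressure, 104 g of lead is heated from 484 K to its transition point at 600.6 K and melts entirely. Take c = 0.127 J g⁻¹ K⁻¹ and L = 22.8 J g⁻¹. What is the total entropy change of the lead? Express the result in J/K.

ΔS = 6.8 J/K

Warming step: ΔS₁ = m c ln(T_tr/T_i) = 104 × 0.127 × ln(600.6/484) = 2.851 J/K.
Phase change: ΔS₂ = +mL/T_tr = 104 × 22.8 / 600.6 = 3.948 J/K.
ΔS_total = (2.851) + (3.948) = 6.8 J/K.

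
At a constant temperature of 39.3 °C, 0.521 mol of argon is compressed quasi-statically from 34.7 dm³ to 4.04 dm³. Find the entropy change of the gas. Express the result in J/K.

For an isothermal ideal gas ΔS_gas = nR ln(V₂/V₁) = 0.521 × 8.314 × ln(4.04/34.7) = -9.32 J/K.

ΔS_gas = -9.32 J/K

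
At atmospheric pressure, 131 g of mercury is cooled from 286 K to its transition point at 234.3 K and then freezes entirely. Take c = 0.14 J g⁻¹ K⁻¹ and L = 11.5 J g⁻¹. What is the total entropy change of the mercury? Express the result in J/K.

Cooling step: ΔS₁ = m c ln(T_tr/T_i) = 131 × 0.14 × ln(234.3/286) = -3.657 J/K.
Phase change: ΔS₂ = −mL/T_tr = −131 × 11.5 / 234.3 = -6.43 J/K.
ΔS_total = (-3.657) + (-6.43) = -10.1 J/K.

ΔS = -10.1 J/K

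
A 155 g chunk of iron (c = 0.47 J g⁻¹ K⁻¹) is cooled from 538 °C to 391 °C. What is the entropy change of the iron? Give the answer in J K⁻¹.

ΔS = -14.6 J/K

In kelvin: T₁ = 811.15 K, T₂ = 664.15 K. ΔS = ∫dQ_rev/T = m c ln(T₂/T₁) = 155 × 0.47 × ln(664.15/811.15) = -14.6 J/K.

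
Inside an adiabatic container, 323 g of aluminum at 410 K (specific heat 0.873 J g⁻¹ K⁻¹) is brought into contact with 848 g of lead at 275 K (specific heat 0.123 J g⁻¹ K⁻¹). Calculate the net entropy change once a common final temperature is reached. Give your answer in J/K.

Energy balance: T_f = (m₁c₁T₁ + m₂c₂T₂)/(m₁c₁ + m₂c₂) = 373.55 K.
ΔS₁ = m₁c₁ ln(T_f/T₁) = 281.979 × ln(373.55/410) = -26.26 J/K.
ΔS₂ = m₂c₂ ln(T_f/T₂) = 104.304 × ln(373.55/275) = 31.95 J/K.
ΔS_total = -26.26 + 31.95 = 5.69 J/K.

ΔS_total = 5.69 J/K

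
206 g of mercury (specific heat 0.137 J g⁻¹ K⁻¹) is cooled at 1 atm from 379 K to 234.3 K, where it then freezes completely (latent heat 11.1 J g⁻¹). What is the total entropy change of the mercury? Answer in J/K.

Cooling step: ΔS₁ = m c ln(T_tr/T_i) = 206 × 0.137 × ln(234.3/379) = -13.57 J/K.
Phase change: ΔS₂ = −mL/T_tr = −206 × 11.1 / 234.3 = -9.759 J/K.
ΔS_total = (-13.57) + (-9.759) = -23.3 J/K.

ΔS = -23.3 J/K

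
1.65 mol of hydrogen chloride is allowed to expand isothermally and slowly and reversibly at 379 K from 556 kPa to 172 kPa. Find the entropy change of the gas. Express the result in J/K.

For an isothermal ideal gas ΔS_gas = nR ln(P₁/P₂) = 1.65 × 8.314 × ln(556/172) = 16.1 J/K.

ΔS_gas = 16.1 J/K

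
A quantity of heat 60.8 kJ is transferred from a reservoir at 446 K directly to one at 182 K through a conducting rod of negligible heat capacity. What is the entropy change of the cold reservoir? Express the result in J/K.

ΔS_cold = 334 J/K

The cold reservoir gains heat Q, so ΔS_cold = +Q/T_C = 60800/182 = 334 J/K.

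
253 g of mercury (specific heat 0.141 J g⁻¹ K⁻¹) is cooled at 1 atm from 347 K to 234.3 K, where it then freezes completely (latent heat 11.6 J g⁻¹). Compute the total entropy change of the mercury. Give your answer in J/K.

Cooling step: ΔS₁ = m c ln(T_tr/T_i) = 253 × 0.141 × ln(234.3/347) = -14.01 J/K.
Phase change: ΔS₂ = −mL/T_tr = −253 × 11.6 / 234.3 = -12.53 J/K.
ΔS_total = (-14.01) + (-12.53) = -26.5 J/K.

ΔS = -26.5 J/K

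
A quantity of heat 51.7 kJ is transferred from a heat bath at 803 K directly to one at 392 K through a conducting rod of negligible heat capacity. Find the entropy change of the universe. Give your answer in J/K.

ΔS_total = 67.5 J/K

ΔS_hot = −Q/T_H = −51700/803 = -64.38 J/K and ΔS_cold = +Q/T_C = 51700/392 = 131.9 J/K.
ΔS_total = -64.38 + 131.9 = 67.5 J/K, positive as the second law requires.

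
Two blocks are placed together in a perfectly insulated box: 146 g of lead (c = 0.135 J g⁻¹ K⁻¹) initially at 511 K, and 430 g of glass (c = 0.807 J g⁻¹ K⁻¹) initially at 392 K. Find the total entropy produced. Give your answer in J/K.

ΔS_total = 0.71 J/K

Energy balance: T_f = (m₁c₁T₁ + m₂c₂T₂)/(m₁c₁ + m₂c₂) = 398.4 K.
ΔS₁ = m₁c₁ ln(T_f/T₁) = 19.71 × ln(398.4/511) = -4.906 J/K.
ΔS₂ = m₂c₂ ln(T_f/T₂) = 347.01 × ln(398.4/392) = 5.616 J/K.
ΔS_total = -4.906 + 5.616 = 0.71 J/K.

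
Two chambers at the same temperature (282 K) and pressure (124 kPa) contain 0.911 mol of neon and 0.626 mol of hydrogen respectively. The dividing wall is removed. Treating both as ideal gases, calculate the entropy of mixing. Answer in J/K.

ΔS_mix = 8.64 J/K

Mole fractions: x_A = 0.911/1.54 = 0.593, x_B = 0.407.
ΔS_mix = −R(n_A ln x_A + n_B ln x_B) = −8.314 × (0.911 ln 0.593 + 0.626 ln 0.407) = 8.64 J/K.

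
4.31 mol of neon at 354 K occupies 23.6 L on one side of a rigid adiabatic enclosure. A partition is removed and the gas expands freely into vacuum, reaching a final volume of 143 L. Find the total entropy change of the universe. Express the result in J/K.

ΔS_universe = 64.6 J/K

For an ideal gas in free expansion Q = 0 and W = 0, so T is unchanged.
Entropy is a state function; using a reversible isothermal path, ΔS_gas = nR ln(V₂/V₁) = 4.31 × 8.314 × ln(143/23.6) = 64.6 J/K.
The insulated surroundings exchange no heat, so ΔS_surr = 0 and ΔS_universe = ΔS_gas.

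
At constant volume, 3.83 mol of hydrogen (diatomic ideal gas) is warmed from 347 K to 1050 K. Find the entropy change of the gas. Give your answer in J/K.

At constant volume, ΔS = nC_V ln(T₂/T₁) with C_V = 5R/2 = 20.79 J mol⁻¹ K⁻¹.
ΔS = 3.83 × 20.79 × ln(1050/347) = 88.1 J/K.

ΔS = 88.1 J/K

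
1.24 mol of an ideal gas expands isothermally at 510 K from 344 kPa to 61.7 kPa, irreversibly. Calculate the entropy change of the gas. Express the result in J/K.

ΔS_gas = 17.7 J/K

Entropy is a state function, so ΔS_gas depends only on the end states.
For an isothermal ideal gas ΔS_gas = nR ln(P₁/P₂) = 1.24 × 8.314 × ln(344/61.7) = 17.7 J/K.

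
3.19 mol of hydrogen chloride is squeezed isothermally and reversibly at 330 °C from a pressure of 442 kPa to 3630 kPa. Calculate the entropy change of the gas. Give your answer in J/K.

ΔS_gas = -55.8 J/K

For an isothermal ideal gas ΔS_gas = nR ln(P₁/P₂) = 3.19 × 8.314 × ln(442/3630) = -55.8 J/K.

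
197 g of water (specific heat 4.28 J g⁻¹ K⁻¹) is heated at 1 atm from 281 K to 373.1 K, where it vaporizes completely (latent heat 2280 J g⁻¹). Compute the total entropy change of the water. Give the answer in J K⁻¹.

Warming step: ΔS₁ = m c ln(T_tr/T_i) = 197 × 4.28 × ln(373.1/281) = 239 J/K.
Phase change: ΔS₂ = +mL/T_tr = 197 × 2280 / 373.1 = 1204 J/K.
ΔS_total = (239) + (1204) = 1440 J/K.

ΔS = 1440 J/K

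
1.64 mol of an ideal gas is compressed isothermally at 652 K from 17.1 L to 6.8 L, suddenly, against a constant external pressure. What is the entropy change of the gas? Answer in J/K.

Entropy is a state function, so ΔS_gas depends only on the end states.
For an isothermal ideal gas ΔS_gas = nR ln(V₂/V₁) = 1.64 × 8.314 × ln(6.8/17.1) = -12.6 J/K.

ΔS_gas = -12.6 J/K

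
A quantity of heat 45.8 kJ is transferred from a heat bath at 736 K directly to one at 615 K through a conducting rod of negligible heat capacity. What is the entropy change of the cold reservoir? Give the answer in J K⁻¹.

ΔS_cold = 74.5 J/K

The cold reservoir gains heat Q, so ΔS_cold = +Q/T_C = 45800/615 = 74.5 J/K.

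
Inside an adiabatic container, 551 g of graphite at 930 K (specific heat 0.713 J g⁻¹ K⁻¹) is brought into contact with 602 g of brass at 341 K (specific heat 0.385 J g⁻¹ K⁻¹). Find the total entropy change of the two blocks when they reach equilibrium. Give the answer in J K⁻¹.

Energy balance: T_f = (m₁c₁T₁ + m₂c₂T₂)/(m₁c₁ + m₂c₂) = 711.45 K.
ΔS₁ = m₁c₁ ln(T_f/T₁) = 392.863 × ln(711.45/930) = -105.2 J/K.
ΔS₂ = m₂c₂ ln(T_f/T₂) = 231.77 × ln(711.45/341) = 170.4 J/K.
ΔS_total = -105.2 + 170.4 = 65.2 J/K.

ΔS_total = 65.2 J/K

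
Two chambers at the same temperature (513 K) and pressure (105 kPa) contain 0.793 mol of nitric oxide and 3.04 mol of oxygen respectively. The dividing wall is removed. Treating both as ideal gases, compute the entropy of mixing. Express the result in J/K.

Mole fractions: x_A = 0.793/3.83 = 0.207, x_B = 0.793.
ΔS_mix = −R(n_A ln x_A + n_B ln x_B) = −8.314 × (0.793 ln 0.207 + 3.04 ln 0.793) = 16.2 J/K.

ΔS_mix = 16.2 J/K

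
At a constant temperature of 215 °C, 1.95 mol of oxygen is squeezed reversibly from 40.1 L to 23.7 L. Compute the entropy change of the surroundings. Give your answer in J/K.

ΔS_surr = 8.53 J/K

For an isothermal ideal gas ΔS_gas = nR ln(V₂/V₁) = 1.95 × 8.314 × ln(23.7/40.1) = -8.53 J/K.
The process is reversible, so ΔS_surr = −ΔS_gas = 8.53 J/K and ΔS_universe = 0.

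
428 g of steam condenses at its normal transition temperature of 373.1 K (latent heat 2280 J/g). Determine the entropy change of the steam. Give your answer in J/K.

ΔS = -2620 J/K

Heat released by the substance: Q = −mL = −428 × 2280 = −975840 J.
At constant T, ΔS = Q_rev/T = −975840 / 373.1 = -2620 J/K.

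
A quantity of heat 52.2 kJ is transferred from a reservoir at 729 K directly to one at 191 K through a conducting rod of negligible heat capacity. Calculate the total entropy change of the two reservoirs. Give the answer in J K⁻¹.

ΔS_total = 202 J/K

ΔS_hot = −Q/T_H = −52200/729 = -71.6 J/K and ΔS_cold = +Q/T_C = 52200/191 = 273.3 J/K.
ΔS_total = -71.6 + 273.3 = 202 J/K, positive as the second law requires.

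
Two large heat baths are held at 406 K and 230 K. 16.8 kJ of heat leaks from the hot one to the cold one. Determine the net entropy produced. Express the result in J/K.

ΔS_total = 31.7 J/K

ΔS_hot = −Q/T_H = −16800/406 = -41.38 J/K and ΔS_cold = +Q/T_C = 16800/230 = 73.04 J/K.
ΔS_total = -41.38 + 73.04 = 31.7 J/K, positive as the second law requires.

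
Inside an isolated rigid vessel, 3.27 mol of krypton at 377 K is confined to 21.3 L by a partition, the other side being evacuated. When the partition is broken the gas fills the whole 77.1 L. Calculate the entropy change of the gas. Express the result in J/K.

No heat is exchanged and no work is done, so the ideal-gas temperature stays constant.
Entropy is a state function; using a reversible isothermal path, ΔS_gas = nR ln(V₂/V₁) = 3.27 × 8.314 × ln(77.1/21.3) = 35 J/K.

ΔS_gas = 35 J/K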